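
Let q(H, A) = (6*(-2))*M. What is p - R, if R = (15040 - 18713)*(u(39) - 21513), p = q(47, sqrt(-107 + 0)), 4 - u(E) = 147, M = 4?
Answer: -79542536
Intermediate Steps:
u(E) = -143 (u(E) = 4 - 1*147 = 4 - 147 = -143)
q(H, A) = -48 (q(H, A) = (6*(-2))*4 = -12*4 = -48)
p = -48
R = 79542488 (R = (15040 - 18713)*(-143 - 21513) = -3673*(-21656) = 79542488)
p - R = -48 - 1*79542488 = -48 - 79542488 = -79542536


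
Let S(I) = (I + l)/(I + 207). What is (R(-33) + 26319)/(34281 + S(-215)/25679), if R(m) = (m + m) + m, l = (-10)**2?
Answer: 5386427040/7042414507 ≈ 0.76486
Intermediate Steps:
l = 100
S(I) = (100 + I)/(207 + I) (S(I) = (I + 100)/(I + 207) = (100 + I)/(207 + I))
R(m) = 3*m (R(m) = 2*m + m = 3*m)
(R(-33) + 26319)/(34281 + S(-215)/25679) = (3*(-33) + 26319)/(34281 + ((100 - 215)/(207 - 215))/25679) = (-99 + 26319)/(34281 + (-115/(-8))*(1/25679)) = 26220/(34281 - 1/8*(-115)*(1/25679)) = 26220/(34281 + (115/8)*(1/25679)) = 26220/(34281 + 115/205432) = 26220/(7042414507/205432) = 26220*(205432/7042414507) = 5386427040/7042414507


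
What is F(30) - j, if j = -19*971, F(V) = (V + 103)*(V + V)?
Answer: 26429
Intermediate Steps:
F(V) = 2*V*(103 + V) (F(V) = (103 + V)*(2*V) = 2*V*(103 + V))
j = -18449
F(30) - j = 2*30*(103 + 30) - 1*(-18449) = 2*30*133 + 18449 = 7980 + 18449 = 26429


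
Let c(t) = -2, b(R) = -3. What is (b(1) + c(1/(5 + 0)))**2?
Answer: 25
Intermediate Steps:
(b(1) + c(1/(5 + 0)))**2 = (-3 - 2)**2 = (-5)**2 = 25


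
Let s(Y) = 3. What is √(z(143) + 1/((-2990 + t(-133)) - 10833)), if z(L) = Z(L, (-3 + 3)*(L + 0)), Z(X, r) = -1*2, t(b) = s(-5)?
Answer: I*√95499655/6910 ≈ 1.4142*I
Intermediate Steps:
t(b) = 3
Z(X, r) = -2
z(L) = -2
√(z(143) + 1/((-2990 + t(-133)) - 10833)) = √(-2 + 1/((-2990 + 3) - 10833)) = √(-2 + 1/(-2987 - 10833)) = √(-2 + 1/(-13820)) = √(-2 - 1/13820) = √(-27641/13820) = I*√95499655/6910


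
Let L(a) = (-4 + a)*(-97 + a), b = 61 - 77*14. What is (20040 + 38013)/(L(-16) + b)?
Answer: 58053/1243 ≈ 46.704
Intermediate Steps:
b = -1017 (b = 61 - 1078 = -1017)
L(a) = (-97 + a)*(-4 + a)
(20040 + 38013)/(L(-16) + b) = (20040 + 38013)/((388 + (-16)² - 101*(-16)) - 1017) = 58053/((388 + 256 + 1616) - 1017) = 58053/(2260 - 1017) = 58053/1243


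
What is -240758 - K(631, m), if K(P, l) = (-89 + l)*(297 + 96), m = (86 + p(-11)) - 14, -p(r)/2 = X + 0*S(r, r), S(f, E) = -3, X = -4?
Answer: -237221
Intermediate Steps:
p(r) = 8 (p(r) = -2*(-4 + 0*(-3)) = -2*(-4 + 0) = -2*(-4) = 8)
m = 80 (m = (86 + 8) - 14 = 94 - 14 = 80)
K(P, l) = -34977 + 393*l (K(P, l) = (-89 + l)*393 = -34977 + 393*l)
-240758 - K(631, m) = -240758 - (-34977 + 393*80) = -240758 - (-34977 + 31440) = -240758 - 1*(-3537) = -240758 + 3537 = -237221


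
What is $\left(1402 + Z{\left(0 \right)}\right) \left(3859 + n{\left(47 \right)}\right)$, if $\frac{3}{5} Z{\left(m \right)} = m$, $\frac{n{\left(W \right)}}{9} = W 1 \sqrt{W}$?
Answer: $5410318 + 593046 \sqrt{47} \approx 9.476 \cdot 10^{6}$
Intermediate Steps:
$n{\left(W \right)} = 9 W^{\frac{3}{2}}$ ($n{\left(W \right)} = 9 W 1 \sqrt{W} = 9 W \sqrt{W} = 9 W^{\frac{3}{2}}$)
$Z{\left(m \right)} = \frac{5 m}{3}$
$\left(1402 + Z{\left(0 \right)}\right) \left(3859 + n{\left(47 \right)}\right) = \left(1402 + \frac{5}{3} \cdot 0\right) \left(3859 + 9 \cdot 47^{\frac{3}{2}}\right) = \left(1402 + 0\right) \left(3859 + 9 \cdot 47 \sqrt{47}\right) = 1402 \left(3859 + 423 \sqrt{47}\right) = 5410318 + 593046 \sqrt{47}$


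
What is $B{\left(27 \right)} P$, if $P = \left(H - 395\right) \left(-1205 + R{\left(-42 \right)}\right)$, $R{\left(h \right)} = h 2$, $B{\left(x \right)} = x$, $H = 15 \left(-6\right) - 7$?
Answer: $17123076$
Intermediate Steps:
$H = -97$ ($H = -90 - 7 = -97$)
$R{\left(h \right)} = 2 h$
$P = 634188$ ($P = \left(-97 - 395\right) \left(-1205 + 2 \left(-42\right)\right) = - 492 \left(-1205 - 84\right) = \left(-492\right) \left(-1289\right) = 634188$)
$B{\left(27 \right)} P = 27 \cdot 634188 = 17123076$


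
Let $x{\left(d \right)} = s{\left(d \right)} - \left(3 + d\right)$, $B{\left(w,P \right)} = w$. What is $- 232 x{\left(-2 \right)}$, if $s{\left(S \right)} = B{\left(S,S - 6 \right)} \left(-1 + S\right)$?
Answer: $-1160$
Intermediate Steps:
$s{\left(S \right)} = S \left(-1 + S\right)$
$x{\left(d \right)} = -3 - d + d \left(-1 + d\right)$ ($x{\left(d \right)} = d \left(-1 + d\right) - \left(3 + d\right) = -3 - d + d \left(-1 + d\right)$)
$- 232 x{\left(-2 \right)} = - 232 \left(-3 - -2 - 2 \left(-1 - 2\right)\right) = - 232 \left(-3 + 2 - -6\right) = - 232 \left(-3 + 2 + 6\right) = \left(-232\right) 5 = -1160$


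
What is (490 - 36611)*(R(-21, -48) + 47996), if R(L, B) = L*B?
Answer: -1770073484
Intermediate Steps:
R(L, B) = B*L
(490 - 36611)*(R(-21, -48) + 47996) = (490 - 36611)*(-48*(-21) + 47996) = -36121*(1008 + 47996) = -36121*49004 = -1770073484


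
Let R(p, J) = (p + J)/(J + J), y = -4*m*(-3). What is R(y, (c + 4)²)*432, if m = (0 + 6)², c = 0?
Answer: 6048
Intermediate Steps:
m = 36 (m = 6² = 36)
y = 432 (y = -4*36*(-3) = -144*(-3) = 432)
R(p, J) = (J + p)/(2*J) (R(p, J) = (J + p)/((2*J)) = (J + p)*(1/(2*J)) = (J + p)/(2*J))
R(y, (c + 4)²)*432 = (((0 + 4)² + 432)/(2*((0 + 4)²)))*432 = ((4² + 432)/(2*(4²)))*432 = ((½)*(16 + 432)/16)*432 = ((½)*(1/16)*448)*432 = 14*432 = 6048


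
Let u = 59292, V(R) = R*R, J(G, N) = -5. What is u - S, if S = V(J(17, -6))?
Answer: 59267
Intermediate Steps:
V(R) = R²
S = 25 (S = (-5)² = 25)
u - S = 59292 - 1*25 = 59292 - 25 = 59267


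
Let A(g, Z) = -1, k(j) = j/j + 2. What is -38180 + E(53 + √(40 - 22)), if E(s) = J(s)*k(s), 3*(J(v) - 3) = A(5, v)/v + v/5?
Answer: -532528647/13955 + 8388*√2/13955 ≈ -38160.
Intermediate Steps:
k(j) = 3 (k(j) = 1 + 2 = 3)
J(v) = 3 - 1/(3*v) + v/15 (J(v) = 3 + (-1/v + v/5)/3 = 3 + (-1/(3*v) + v/15) = 3 - 1/(3*v) + v/15)
E(s) = (-5 + s*(45 + s))/(5*s) (E(s) = ((-5 + s*(45 + s))/(15*s))*3 = (-5 + s*(45 + s))/(5*s))
-38180 + E(53 + √(40 - 22)) = -38180 + (9 - 1/(53 + √(40 - 22)) + (53 + √(40 - 22))/5) = -38180 + (9 - 1/(53 + √18) + (53 + √18)/5) = -38180 + (9 - 1/(53 + 3*√2) + (53 + 3*√2)/5) = -38180 + (9 - 1/(53 + 3*√2) + (53/5 + 3*√2/5)) = -38180 + (98/5 - 1/(53 + 3*√2) + 3*√2/5) = -190802/5 - 1/(53 + 3*√2) + 3*√2/5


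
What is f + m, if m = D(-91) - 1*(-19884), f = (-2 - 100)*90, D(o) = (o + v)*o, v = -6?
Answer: 19531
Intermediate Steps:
D(o) = o*(-6 + o) (D(o) = (o - 6)*o = (-6 + o)*o = o*(-6 + o))
f = -9180 (f = -102*90 = -9180)
m = 28711 (m = -91*(-6 - 91) - 1*(-19884) = -91*(-97) + 19884 = 8827 + 19884 = 28711)
f + m = -9180 + 28711 = 19531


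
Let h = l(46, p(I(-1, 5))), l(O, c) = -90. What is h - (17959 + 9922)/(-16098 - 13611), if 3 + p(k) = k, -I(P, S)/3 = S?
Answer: -2645929/29709 ≈ -89.062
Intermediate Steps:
I(P, S) = -3*S
p(k) = -3 + k
h = -90
h - (17959 + 9922)/(-16098 - 13611) = -90 - (17959 + 9922)/(-16098 - 13611) = -90 - 27881/(-29709) = -90 - 27881*(-1)/29709 = -90 - 1*(-27881/29709) = -90 + 27881/29709 = -2645929/29709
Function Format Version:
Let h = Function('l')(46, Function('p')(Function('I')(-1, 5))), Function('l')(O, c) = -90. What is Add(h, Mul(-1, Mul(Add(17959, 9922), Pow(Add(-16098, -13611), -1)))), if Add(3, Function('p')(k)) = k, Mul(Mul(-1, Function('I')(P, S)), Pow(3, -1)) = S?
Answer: Rational(-2645929, 29709) ≈ -89.062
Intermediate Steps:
Function('I')(P, S) = Mul(-3, S)
Function('p')(k) = Add(-3, k)
h = -90
Add(h, Mul(-1, Mul(Add(17959, 9922), Pow(Add(-16098, -13611), -1)))) = Add(-90, Mul(-1, Mul(Add(17959, 9922), Pow(Add(-16098, -13611), -1)))) = Add(-90, Mul(-1, Mul(27881, Pow(-29709, -1)))) = Add(-90, Mul(-1, Mul(27881, Rational(-1, 29709)))) = Add(-90, Mul(-1, Rational(-27881, 29709))) = Add(-90, Rational(27881, 29709)) = Rational(-2645929, 29709)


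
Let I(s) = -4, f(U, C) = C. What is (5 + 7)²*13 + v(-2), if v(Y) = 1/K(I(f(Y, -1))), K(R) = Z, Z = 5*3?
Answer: 28081/15 ≈ 1872.1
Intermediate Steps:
Z = 15
K(R) = 15
v(Y) = 1/15
(5 + 7)²*13 + v(-2) = (5 + 7)²*13 + 1/15 = 12²*13 + 1/15 = 144*13 + 1/15 = 1872 + 1/15 = 28081/15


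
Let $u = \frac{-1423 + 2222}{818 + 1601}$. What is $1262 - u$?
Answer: $\frac{3051979}{2419} \approx 1261.7$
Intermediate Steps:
$u = \frac{799}{2419} \approx 0.3303$
$1262 - u = 1262 - \frac{799}{2419} = \frac{3051979}{2419}$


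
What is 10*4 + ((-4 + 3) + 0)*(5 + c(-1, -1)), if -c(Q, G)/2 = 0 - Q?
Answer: 37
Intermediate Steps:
c(Q, G) = 2*Q (c(Q, G) = -2*(0 - Q) = -(-2)*Q = 2*Q)
10*4 + ((-4 + 3) + 0)*(5 + c(-1, -1)) = 10*4 + ((-4 + 3) + 0)*(5 + 2*(-1)) = 40 + (-1 + 0)*(5 - 2) = 40 - 1*3 = 40 - 3 = 37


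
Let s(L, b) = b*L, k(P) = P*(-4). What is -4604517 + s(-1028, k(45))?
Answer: -4419477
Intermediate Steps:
k(P) = -4*P
s(L, b) = L*b
-4604517 + s(-1028, k(45)) = -4604517 - (-4112)*45 = -4604517 - 1028*(-180) = -4604517 + 185040 = -4419477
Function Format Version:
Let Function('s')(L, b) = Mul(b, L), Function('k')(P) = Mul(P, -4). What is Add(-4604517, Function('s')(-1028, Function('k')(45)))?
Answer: -4419477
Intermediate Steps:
Function('k')(P) = Mul(-4, P)
Function('s')(L, b) = Mul(L, b)
Add(-4604517, Function('s')(-1028, Function('k')(45))) = Add(-4604517, Mul(-1028, Mul(-4, 45))) = Add(-4604517, Mul(-1028, -180)) = Add(-4604517, 185040) = -4419477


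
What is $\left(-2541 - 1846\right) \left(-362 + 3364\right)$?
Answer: $-13169774$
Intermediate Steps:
$\left(-2541 - 1846\right) \left(-362 + 3364\right) = \left(-4387\right) 3002 = -13169774$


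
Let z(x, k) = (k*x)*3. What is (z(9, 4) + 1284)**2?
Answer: 1937664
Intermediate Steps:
z(x, k) = 3*k*x
(z(9, 4) + 1284)**2 = (3*4*9 + 1284)**2 = (108 + 1284)**2 = 1392**2 = 1937664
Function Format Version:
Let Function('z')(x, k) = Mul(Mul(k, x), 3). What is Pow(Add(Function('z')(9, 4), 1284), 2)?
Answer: 1937664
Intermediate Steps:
Function('z')(x, k) = Mul(3, k, x)
Pow(Add(Function('z')(9, 4), 1284), 2) = Pow(Add(Mul(3, 4, 9), 1284), 2) = Pow(Add(108, 1284), 2) = Pow(1392, 2) = 1937664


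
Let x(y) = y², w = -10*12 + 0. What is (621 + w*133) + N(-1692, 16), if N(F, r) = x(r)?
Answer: -15083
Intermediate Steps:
w = -120 (w = -120 + 0 = -120)
N(F, r) = r²
(621 + w*133) + N(-1692, 16) = (621 - 120*133) + 16² = (621 - 15960) + 256 = -15339 + 256 = -15083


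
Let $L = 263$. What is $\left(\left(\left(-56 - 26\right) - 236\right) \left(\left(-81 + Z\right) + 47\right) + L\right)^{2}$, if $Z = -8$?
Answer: $185477161$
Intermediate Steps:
$\left(\left(\left(-56 - 26\right) - 236\right) \left(\left(-81 + Z\right) + 47\right) + L\right)^{2} = \left(\left(\left(-56 - 26\right) - 236\right) \left(\left(-81 - 8\right) + 47\right) + 263\right)^{2} = \left(\left(\left(-56 - 26\right) - 236\right) \left(-89 + 47\right) + 263\right)^{2} = \left(\left(-82 - 236\right) \left(-42\right) + 263\right)^{2} = \left(\left(-318\right) \left(-42\right) + 263\right)^{2} = \left(13356 + 263\right)^{2} = 13619^{2} = 185477161$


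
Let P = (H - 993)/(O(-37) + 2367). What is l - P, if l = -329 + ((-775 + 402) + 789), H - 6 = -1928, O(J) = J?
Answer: 41125/466 ≈ 88.251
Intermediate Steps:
H = -1922 (H = 6 - 1928 = -1922)
P = -583/466 (P = (-1922 - 993)/(-37 + 2367) = -2915/2330 = -2915*1/2330 = -583/466 ≈ -1.2511)
l = 87 (l = -329 + (-373 + 789) = -329 + 416 = 87)
l - P = 87 - 1*(-583/466) = 87 + 583/466 = 41125/466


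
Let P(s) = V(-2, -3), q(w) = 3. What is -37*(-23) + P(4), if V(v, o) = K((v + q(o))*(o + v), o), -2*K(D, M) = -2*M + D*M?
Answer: 1681/2 ≈ 840.50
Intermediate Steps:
K(D, M) = M - D*M/2 (K(D, M) = -(-2*M + D*M)/2 = M - D*M/2)
V(v, o) = o*(2 - (3 + v)*(o + v))/2 (V(v, o) = o*(2 - (v + 3)*(o + v))/2 = o*(2 - (3 + v)*(o + v))/2)
P(s) = -21/2 (P(s) = (1/2)*(-3)*(2 - 1*(-2)**2 - 3*(-3) - 3*(-2) - 1*(-3)*(-2)) = (1/2)*(-3)*(2 - 1*4 + 9 + 6 - 6) = (1/2)*(-3)*(2 - 4 + 9 + 6 - 6) = (1/2)*(-3)*7 = -21/2)
-37*(-23) + P(4) = -37*(-23) - 21/2 = 851 - 21/2 = 1681/2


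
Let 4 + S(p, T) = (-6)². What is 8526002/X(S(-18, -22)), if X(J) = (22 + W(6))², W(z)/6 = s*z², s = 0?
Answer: 4263001/242 ≈ 17616.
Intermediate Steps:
S(p, T) = 32 (S(p, T) = -4 + (-6)² = -4 + 36 = 32)
W(z) = 0 (W(z) = 6*(0*z²) = 6*0 = 0)
X(J) = 484 (X(J) = (22 + 0)² = 22² = 484)
8526002/X(S(-18, -22)) = 8526002/484 = 8526002*(1/484) = 4263001/242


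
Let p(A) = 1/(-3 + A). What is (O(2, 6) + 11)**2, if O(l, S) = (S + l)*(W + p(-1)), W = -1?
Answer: 1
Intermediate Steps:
O(l, S) = -5*S/4 - 5*l/4 (O(l, S) = (S + l)*(-1 + 1/(-3 - 1)) = (S + l)*(-1 + 1/(-4)) = (S + l)*(-1 - 1/4) = (S + l)*(-5/4) = -5*S/4 - 5*l/4)
(O(2, 6) + 11)**2 = ((-5/4*6 - 5/4*2) + 11)**2 = ((-15/2 - 5/2) + 11)**2 = (-10 + 11)**2 = 1**2 = 1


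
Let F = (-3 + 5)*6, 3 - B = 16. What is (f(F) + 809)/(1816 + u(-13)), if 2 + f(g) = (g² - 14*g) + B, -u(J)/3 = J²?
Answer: 10/17 ≈ 0.58823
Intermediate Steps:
B = -13 (B = 3 - 1*16 = 3 - 16 = -13)
u(J) = -3*J²
F = 12 (F = 2*6 = 12)
f(g) = -15 + g² - 14*g (f(g) = -2 + ((g² - 14*g) - 13) = -2 + (-13 + g² - 14*g) = -15 + g² - 14*g)
(f(F) + 809)/(1816 + u(-13)) = ((-15 + 12² - 14*12) + 809)/(1816 - 3*(-13)²) = ((-15 + 144 - 168) + 809)/(1816 - 3*169) = (-39 + 809)/(1816 - 507) = 770/1309 = 770*(1/1309) = 10/17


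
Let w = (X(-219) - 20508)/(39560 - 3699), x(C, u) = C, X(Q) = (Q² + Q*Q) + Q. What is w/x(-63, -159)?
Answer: -8355/251027 ≈ -0.033283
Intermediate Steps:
X(Q) = Q + 2*Q² (X(Q) = (Q² + Q²) + Q = 2*Q² + Q = Q + 2*Q²)
w = 75195/35861 (w = (-219*(1 + 2*(-219)) - 20508)/(39560 - 3699) = (-219*(1 - 438) - 20508)/35861 = (-219*(-437) - 20508)*(1/35861) = (95703 - 20508)*(1/35861) = 75195*(1/35861) = 75195/35861 ≈ 2.0968)
w/x(-63, -159) = (75195/35861)/(-63) = (75195/35861)*(-1/63) = -8355/251027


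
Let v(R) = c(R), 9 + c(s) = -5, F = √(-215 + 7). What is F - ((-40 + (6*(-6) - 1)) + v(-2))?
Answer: 91 + 4*I*√13 ≈ 91.0 + 14.422*I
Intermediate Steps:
F = 4*I*√13 (F = √(-208) = 4*I*√13 ≈ 14.422*I)
c(s) = -14 (c(s) = -9 - 5 = -14)
v(R) = -14
F - ((-40 + (6*(-6) - 1)) + v(-2)) = 4*I*√13 - ((-40 + (6*(-6) - 1)) - 14) = 4*I*√13 - ((-40 + (-36 - 1)) - 14) = 4*I*√13 - ((-40 - 37) - 14) = 4*I*√13 - (-77 - 14) = 4*I*√13 - 1*(-91) = 4*I*√13 + 91 = 91 + 4*I*√13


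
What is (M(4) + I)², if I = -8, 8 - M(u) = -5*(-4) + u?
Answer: 576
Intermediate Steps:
M(u) = -12 - u (M(u) = 8 - (-5*(-4) + u) = 8 - (20 + u) = 8 + (-20 - u) = -12 - u)
(M(4) + I)² = ((-12 - 1*4) - 8)² = ((-12 - 4) - 8)² = (-16 - 8)² = (-24)² = 576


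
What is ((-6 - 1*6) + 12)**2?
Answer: 0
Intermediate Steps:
((-6 - 1*6) + 12)**2 = ((-6 - 6) + 12)**2 = (-12 + 12)**2 = 0**2 = 0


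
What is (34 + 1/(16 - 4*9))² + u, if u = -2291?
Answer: -455359/400 ≈ -1138.4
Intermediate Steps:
(34 + 1/(16 - 4*9))² + u = (34 + 1/(16 - 4*9))² - 2291 = (34 + 1/(16 - 36))² - 2291 = (34 + 1/(-20))² - 2291 = (34 - 1/20)² - 2291 = (679/20)² - 2291 = 461041/400 - 2291 = -455359/400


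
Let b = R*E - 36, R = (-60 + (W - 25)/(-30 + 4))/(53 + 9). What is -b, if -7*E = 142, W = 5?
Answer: 6698/403 ≈ 16.620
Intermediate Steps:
E = -142/7 (E = -⅐*142 = -142/7 ≈ -20.286)
R = -385/403 (R = (-60 + (5 - 25)/(-30 + 4))/(53 + 9) = (-60 - 20/(-26))/62 = (-60 - 20*(-1/26))*(1/62) = (-60 + 10/13)*(1/62) = -770/13*1/62 = -385/403 ≈ -0.95533)
b = -6698/403 (b = -385/403*(-142/7) - 36 = 7810/403 - 36 = -6698/403 ≈ -16.620)
-b = -1*(-6698/403) = 6698/403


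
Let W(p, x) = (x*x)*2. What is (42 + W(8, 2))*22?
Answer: 1100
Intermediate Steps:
W(p, x) = 2*x² (W(p, x) = x²*2 = 2*x²)
(42 + W(8, 2))*22 = (42 + 2*2²)*22 = (42 + 2*4)*22 = (42 + 8)*22 = 50*22 = 1100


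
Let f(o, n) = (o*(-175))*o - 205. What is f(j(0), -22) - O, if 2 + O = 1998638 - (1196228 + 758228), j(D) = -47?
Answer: -430960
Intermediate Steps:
f(o, n) = -205 - 175*o² (f(o, n) = (-175*o)*o - 205 = -175*o² - 205 = -205 - 175*o²)
O = 44180 (O = -2 + (1998638 - (1196228 + 758228)) = -2 + (1998638 - 1*1954456) = -2 + (1998638 - 1954456) = -2 + 44182 = 44180)
f(j(0), -22) - O = (-205 - 175*(-47)²) - 1*44180 = (-205 - 175*2209) - 44180 = (-205 - 386575) - 44180 = -386780 - 44180 = -430960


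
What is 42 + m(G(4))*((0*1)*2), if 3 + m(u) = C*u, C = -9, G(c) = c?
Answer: 42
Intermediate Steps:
m(u) = -3 - 9*u
42 + m(G(4))*((0*1)*2) = 42 + (-3 - 9*4)*((0*1)*2) = 42 + (-3 - 36)*(0*2) = 42 - 39*0 = 42 + 0 = 42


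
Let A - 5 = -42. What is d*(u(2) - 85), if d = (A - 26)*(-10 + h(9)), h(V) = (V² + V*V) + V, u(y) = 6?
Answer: 801297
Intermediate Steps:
A = -37 (A = 5 - 42 = -37)
h(V) = V + 2*V² (h(V) = (V² + V²) + V = 2*V² + V = V + 2*V²)
d = -10143 (d = (-37 - 26)*(-10 + 9*(1 + 2*9)) = -63*(-10 + 9*(1 + 18)) = -63*(-10 + 9*19) = -63*(-10 + 171) = -63*161 = -10143)
d*(u(2) - 85) = -10143*(6 - 85) = -10143*(-79) = 801297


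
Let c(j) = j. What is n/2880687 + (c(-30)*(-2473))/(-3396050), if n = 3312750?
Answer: 367884882299/326098569545 ≈ 1.1281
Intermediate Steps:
n/2880687 + (c(-30)*(-2473))/(-3396050) = 3312750/2880687 - 30*(-2473)/(-3396050) = 3312750*(1/2880687) + 74190*(-1/3396050) = 1104250/960229 - 7419/339605 = 367884882299/326098569545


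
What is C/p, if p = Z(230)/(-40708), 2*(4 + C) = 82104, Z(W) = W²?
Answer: -417745496/13225 ≈ -31588.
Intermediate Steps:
C = 41048 (C = -4 + (½)*82104 = -4 + 41052 = 41048)
p = -13225/10177 (p = 230²/(-40708) = 52900*(-1/40708) = -13225/10177 ≈ -1.2995)
C/p = 41048/(-13225/10177) = 41048*(-10177/13225) = -417745496/13225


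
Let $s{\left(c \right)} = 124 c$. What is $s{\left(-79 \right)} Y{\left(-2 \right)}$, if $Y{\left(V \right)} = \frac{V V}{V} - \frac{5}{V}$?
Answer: $-4898$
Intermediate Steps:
$Y{\left(V \right)} = V - \frac{5}{V}$ ($Y{\left(V \right)} = \frac{V^{2}}{V} - \frac{5}{V} = V - \frac{5}{V}$)
$s{\left(-79 \right)} Y{\left(-2 \right)} = 124 \left(-79\right) \left(-2 - \frac{5}{-2}\right) = - 9796 \left(-2 - - \frac{5}{2}\right) = - 9796 \left(-2 + \frac{5}{2}\right) = \left(-9796\right) \frac{1}{2} = -4898$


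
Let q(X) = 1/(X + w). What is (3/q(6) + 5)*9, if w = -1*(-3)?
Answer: 288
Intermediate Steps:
w = 3
q(X) = 1/(3 + X) (q(X) = 1/(X + 3) = 1/(3 + X))
(3/q(6) + 5)*9 = (3/(1/(3 + 6)) + 5)*9 = (3/(1/9) + 5)*9 = (3/(⅑) + 5)*9 = (3*9 + 5)*9 = (27 + 5)*9 = 32*9 = 288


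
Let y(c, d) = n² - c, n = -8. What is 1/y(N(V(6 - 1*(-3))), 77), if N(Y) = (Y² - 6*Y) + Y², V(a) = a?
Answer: -1/44 ≈ -0.022727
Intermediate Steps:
N(Y) = -6*Y + 2*Y²
y(c, d) = 64 - c (y(c, d) = (-8)² - c = 64 - c)
1/y(N(V(6 - 1*(-3))), 77) = 1/(64 - 2*(6 - 1*(-3))*(-3 + (6 - 1*(-3)))) = 1/(64 - 2*(6 + 3)*(-3 + (6 + 3))) = 1/(64 - 2*9*(-3 + 9)) = 1/(64 - 2*9*6) = 1/(64 - 1*108) = 1/(64 - 108) = 1/(-44) = -1/44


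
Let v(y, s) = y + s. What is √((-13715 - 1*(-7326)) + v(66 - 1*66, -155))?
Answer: 4*I*√409 ≈ 80.895*I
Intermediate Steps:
v(y, s) = s + y
√((-13715 - 1*(-7326)) + v(66 - 1*66, -155)) = √((-13715 - 1*(-7326)) + (-155 + (66 - 1*66))) = √((-13715 + 7326) + (-155 + (66 - 66))) = √(-6389 + (-155 + 0)) = √(-6389 - 155) = √(-6544) = 4*I*√409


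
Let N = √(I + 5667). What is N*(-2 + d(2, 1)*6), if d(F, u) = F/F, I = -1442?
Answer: 260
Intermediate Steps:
d(F, u) = 1
N = 65 (N = √(-1442 + 5667) = √4225 = 65)
N*(-2 + d(2, 1)*6) = 65*(-2 + 1*6) = 65*(-2 + 6) = 65*4 = 260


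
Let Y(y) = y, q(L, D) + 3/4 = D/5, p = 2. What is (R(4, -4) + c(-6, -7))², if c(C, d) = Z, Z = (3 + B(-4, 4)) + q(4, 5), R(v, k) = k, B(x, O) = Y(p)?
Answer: 25/16 ≈ 1.5625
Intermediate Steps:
q(L, D) = -¾ + D/5
B(x, O) = 2
Z = 21/4 (Z = (3 + 2) + (-¾ + (⅕)*5) = 5 + (-¾ + 1) = 5 + ¼ = 21/4 ≈ 5.2500)
c(C, d) = 21/4
(R(4, -4) + c(-6, -7))² = (-4 + 21/4)² = (5/4)² = 25/16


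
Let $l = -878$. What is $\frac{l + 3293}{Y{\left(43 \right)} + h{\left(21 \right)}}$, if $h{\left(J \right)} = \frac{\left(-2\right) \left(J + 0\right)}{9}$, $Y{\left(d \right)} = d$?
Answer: $63$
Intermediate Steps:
$h{\left(J \right)} = - \frac{2 J}{9}$ ($h{\left(J \right)} = - 2 J \frac{1}{9} = - \frac{2 J}{9}$)
$\frac{l + 3293}{Y{\left(43 \right)} + h{\left(21 \right)}} = \frac{-878 + 3293}{43 - \frac{14}{3}} = \frac{2415}{43 - \frac{14}{3}} = \frac{2415}{\frac{115}{3}} = 2415 \cdot \frac{3}{115} = 63$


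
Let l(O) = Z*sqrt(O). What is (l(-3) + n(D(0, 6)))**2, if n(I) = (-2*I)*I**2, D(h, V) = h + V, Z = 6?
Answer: 186516 - 5184*I*sqrt(3) ≈ 1.8652e+5 - 8979.0*I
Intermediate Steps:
D(h, V) = V + h
n(I) = -2*I**3
l(O) = 6*sqrt(O)
(l(-3) + n(D(0, 6)))**2 = (6*sqrt(-3) - 2*(6 + 0)**3)**2 = (6*(I*sqrt(3)) - 2*6**3)**2 = (6*I*sqrt(3) - 2*216)**2 = (6*I*sqrt(3) - 432)**2 = (-432 + 6*I*sqrt(3))**2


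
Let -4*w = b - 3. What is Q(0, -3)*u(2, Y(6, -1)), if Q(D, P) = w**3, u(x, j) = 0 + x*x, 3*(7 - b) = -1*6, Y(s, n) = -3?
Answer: -27/2 ≈ -13.500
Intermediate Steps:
b = 9 (b = 7 - (-1)*6/3 = 7 - 1/3*(-6) = 7 + 2 = 9)
u(x, j) = x**2 (u(x, j) = 0 + x**2 = x**2)
w = -3/2 (w = -(9 - 3)/4 = -1/4*6 = -3/2 ≈ -1.5000)
Q(D, P) = -27/8 (Q(D, P) = (-3/2)**3 = -27/8)
Q(0, -3)*u(2, Y(6, -1)) = -27/8*2**2 = -27/8*4 = -27/2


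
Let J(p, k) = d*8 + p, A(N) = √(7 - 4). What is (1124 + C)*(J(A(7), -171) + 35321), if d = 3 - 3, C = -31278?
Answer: -1065069434 - 30154*√3 ≈ -1.0651e+9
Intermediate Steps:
A(N) = √3
d = 0
J(p, k) = p (J(p, k) = 0*8 + p = 0 + p = p)
(1124 + C)*(J(A(7), -171) + 35321) = (1124 - 31278)*(√3 + 35321) = -30154*(35321 + √3) = -1065069434 - 30154*√3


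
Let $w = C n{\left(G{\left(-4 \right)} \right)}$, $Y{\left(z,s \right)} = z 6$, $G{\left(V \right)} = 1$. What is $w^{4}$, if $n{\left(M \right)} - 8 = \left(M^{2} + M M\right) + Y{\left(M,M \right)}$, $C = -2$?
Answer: $1048576$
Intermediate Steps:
$Y{\left(z,s \right)} = 6 z$
$n{\left(M \right)} = 8 + 2 M^{2} + 6 M$ ($n{\left(M \right)} = 8 + \left(\left(M^{2} + M M\right) + 6 M\right) = 8 + \left(\left(M^{2} + M^{2}\right) + 6 M\right) = 8 + \left(2 M^{2} + 6 M\right) = 8 + 2 M^{2} + 6 M$)
$w = -32$ ($w = - 2 \left(8 + 2 \cdot 1^{2} + 6 \cdot 1\right) = - 2 \left(8 + 2 \cdot 1 + 6\right) = - 2 \left(8 + 2 + 6\right) = \left(-2\right) 16 = -32$)
$w^{4} = \left(-32\right)^{4} = 1048576$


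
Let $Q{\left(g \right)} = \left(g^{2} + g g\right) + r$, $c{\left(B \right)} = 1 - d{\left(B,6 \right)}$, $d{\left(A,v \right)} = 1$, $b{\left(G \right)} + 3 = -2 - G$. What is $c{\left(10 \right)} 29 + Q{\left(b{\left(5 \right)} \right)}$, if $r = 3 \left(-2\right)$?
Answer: $194$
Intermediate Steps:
$b{\left(G \right)} = -5 - G$ ($b{\left(G \right)} = -3 - \left(2 + G\right) = -5 - G$)
$r = -6$
$c{\left(B \right)} = 0$ ($c{\left(B \right)} = 1 - 1 = 0$)
$Q{\left(g \right)} = -6 + 2 g^{2}$ ($Q{\left(g \right)} = \left(g^{2} + g g\right) - 6 = \left(g^{2} + g^{2}\right) - 6 = 2 g^{2} - 6 = -6 + 2 g^{2}$)
$c{\left(10 \right)} 29 + Q{\left(b{\left(5 \right)} \right)} = 0 \cdot 29 - \left(6 - 2 \left(-5 - 5\right)^{2}\right) = 0 - \left(6 - 2 \left(-5 - 5\right)^{2}\right) = 0 - \left(6 - 2 \left(-10\right)^{2}\right) = 0 + \left(-6 + 2 \cdot 100\right) = 0 + \left(-6 + 200\right) = 0 + 194 = 194$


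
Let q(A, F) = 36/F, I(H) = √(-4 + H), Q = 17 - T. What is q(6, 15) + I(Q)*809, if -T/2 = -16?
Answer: 12/5 + 809*I*√19 ≈ 2.4 + 3526.3*I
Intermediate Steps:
T = 32 (T = -2*(-16) = 32)
Q = -15 (Q = 17 - 1*32 = 17 - 32 = -15)
q(6, 15) + I(Q)*809 = 36/15 + √(-4 - 15)*809 = 36*(1/15) + √(-19)*809 = 12/5 + (I*√19)*809 = 12/5 + 809*I*√19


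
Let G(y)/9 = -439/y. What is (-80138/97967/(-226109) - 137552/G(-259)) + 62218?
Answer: 4656127828293157288/87519471812253 ≈ 53201.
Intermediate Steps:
G(y) = -3951/y (G(y) = 9*(-439/y) = -3951/y)
(-80138/97967/(-226109) - 137552/G(-259)) + 62218 = (-80138/97967/(-226109) - 137552/((-3951/(-259)))) + 62218 = (-80138*1/97967*(-1/226109) - 137552/((-3951*(-1/259)))) + 62218 = (-80138/97967*(-1/226109) - 137552/3951/259) + 62218 = (80138/22151220403 - 137552*259/3951) + 62218 = (80138/22151220403 - 35625968/3951) + 62218 = -789158668921599866/87519471812253 + 62218 = 4656127828293157288/87519471812253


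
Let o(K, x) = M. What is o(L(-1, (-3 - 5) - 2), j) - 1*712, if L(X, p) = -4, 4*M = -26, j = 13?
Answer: -1437/2 ≈ -718.50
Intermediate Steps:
M = -13/2 (M = (1/4)*(-26) = -13/2 ≈ -6.5000)
o(K, x) = -13/2
o(L(-1, (-3 - 5) - 2), j) - 1*712 = -13/2 - 1*712 = -13/2 - 712 = -1437/2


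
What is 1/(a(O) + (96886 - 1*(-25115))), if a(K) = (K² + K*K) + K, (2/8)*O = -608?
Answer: 1/11948817 ≈ 8.3690e-8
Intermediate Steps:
O = -2432 (O = 4*(-608) = -2432)
a(K) = K + 2*K² (a(K) = (K² + K²) + K = 2*K² + K = K + 2*K²)
1/(a(O) + (96886 - 1*(-25115))) = 1/(-2432*(1 + 2*(-2432)) + (96886 - 1*(-25115))) = 1/(-2432*(1 - 4864) + (96886 + 25115)) = 1/(-2432*(-4863) + 122001) = 1/(11826816 + 122001) = 1/11948817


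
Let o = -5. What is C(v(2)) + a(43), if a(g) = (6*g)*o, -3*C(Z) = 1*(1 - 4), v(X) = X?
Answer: -1289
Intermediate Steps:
C(Z) = 1 (C(Z) = -(1 - 4)/3 = -(-3)/3 = -⅓*(-3) = 1)
a(g) = -30*g (a(g) = (6*g)*(-5) = -30*g)
C(v(2)) + a(43) = 1 - 30*43 = 1 - 1290 = -1289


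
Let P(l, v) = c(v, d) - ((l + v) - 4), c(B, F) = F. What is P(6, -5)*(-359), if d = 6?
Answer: -3231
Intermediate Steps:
P(l, v) = 10 - l - v (P(l, v) = 6 - ((l + v) - 4) = 6 - (-4 + l + v) = 6 + (4 - l - v) = 10 - l - v)
P(6, -5)*(-359) = (10 - 1*6 - 1*(-5))*(-359) = (10 - 6 + 5)*(-359) = 9*(-359) = -3231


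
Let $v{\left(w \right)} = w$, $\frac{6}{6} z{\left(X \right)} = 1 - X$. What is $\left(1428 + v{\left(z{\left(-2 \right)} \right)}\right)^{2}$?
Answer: $2047761$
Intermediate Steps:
$z{\left(X \right)} = 1 - X$
$\left(1428 + v{\left(z{\left(-2 \right)} \right)}\right)^{2} = \left(1428 + \left(1 - -2\right)\right)^{2} = \left(1428 + \left(1 + 2\right)\right)^{2} = \left(1428 + 3\right)^{2} = 1431^{2} = 2047761$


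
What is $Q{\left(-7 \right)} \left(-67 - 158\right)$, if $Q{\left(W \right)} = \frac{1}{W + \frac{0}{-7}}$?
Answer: $\frac{225}{7} \approx 32.143$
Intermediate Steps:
$Q{\left(W \right)} = \frac{1}{W}$ ($Q{\left(W \right)} = \frac{1}{W + 0 \left(- \frac{1}{7}\right)} = \frac{1}{W + 0} = \frac{1}{W}$)
$Q{\left(-7 \right)} \left(-67 - 158\right) = \frac{-67 - 158}{-7} = \left(- \frac{1}{7}\right) \left(-225\right) = \frac{225}{7}$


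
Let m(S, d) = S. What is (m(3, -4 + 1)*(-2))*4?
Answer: -24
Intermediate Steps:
(m(3, -4 + 1)*(-2))*4 = (3*(-2))*4 = -6*4 = -24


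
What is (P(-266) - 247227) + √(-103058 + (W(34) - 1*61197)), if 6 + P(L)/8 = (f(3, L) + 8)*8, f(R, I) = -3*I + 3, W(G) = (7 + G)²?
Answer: -195499 + I*√162574 ≈ -1.955e+5 + 403.2*I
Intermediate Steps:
f(R, I) = 3 - 3*I
P(L) = 656 - 192*L (P(L) = -48 + 8*(((3 - 3*L) + 8)*8) = -48 + 8*((11 - 3*L)*8) = -48 + 8*(88 - 24*L) = -48 + (704 - 192*L) = 656 - 192*L)
(P(-266) - 247227) + √(-103058 + (W(34) - 1*61197)) = ((656 - 192*(-266)) - 247227) + √(-103058 + ((7 + 34)² - 1*61197)) = ((656 + 51072) - 247227) + √(-103058 + (41² - 61197)) = (51728 - 247227) + √(-103058 + (1681 - 61197)) = -195499 + √(-103058 - 59516) = -195499 + √(-162574) = -195499 + I*√162574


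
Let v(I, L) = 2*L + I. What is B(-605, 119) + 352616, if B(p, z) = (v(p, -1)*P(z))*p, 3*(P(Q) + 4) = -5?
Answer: -5185147/3 ≈ -1.7284e+6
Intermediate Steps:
v(I, L) = I + 2*L
P(Q) = -17/3 (P(Q) = -4 + (⅓)*(-5) = -4 - 5/3 = -17/3)
B(p, z) = p*(34/3 - 17*p/3) (B(p, z) = ((p + 2*(-1))*(-17/3))*p = ((p - 2)*(-17/3))*p = ((-2 + p)*(-17/3))*p = (34/3 - 17*p/3)*p = p*(34/3 - 17*p/3))
B(-605, 119) + 352616 = (17/3)*(-605)*(2 - 1*(-605)) + 352616 = (17/3)*(-605)*(2 + 605) + 352616 = (17/3)*(-605)*607 + 352616 = -6242995/3 + 352616 = -5185147/3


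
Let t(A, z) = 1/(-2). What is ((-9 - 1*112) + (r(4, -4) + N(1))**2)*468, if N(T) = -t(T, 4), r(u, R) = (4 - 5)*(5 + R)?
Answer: -56511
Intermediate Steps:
t(A, z) = -1/2
r(u, R) = -5 - R (r(u, R) = -(5 + R) = -5 - R)
N(T) = 1/2 (N(T) = -1*(-1/2) = 1/2)
((-9 - 1*112) + (r(4, -4) + N(1))**2)*468 = ((-9 - 1*112) + ((-5 - 1*(-4)) + 1/2)**2)*468 = ((-9 - 112) + ((-5 + 4) + 1/2)**2)*468 = (-121 + (-1 + 1/2)**2)*468 = (-121 + (-1/2)**2)*468 = (-121 + 1/4)*468 = -483/4*468 = -56511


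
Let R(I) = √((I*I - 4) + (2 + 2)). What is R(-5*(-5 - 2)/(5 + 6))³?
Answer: 42875/1331 ≈ 32.213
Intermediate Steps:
R(I) = √(I²) (R(I) = √((I² - 4) + 4) = √((-4 + I²) + 4) = √(I²))
R(-5*(-5 - 2)/(5 + 6))³ = (√((-5*(-5 - 2)/(5 + 6))²))³ = (√((-(-35)/11)²))³ = (√((-5*(-7/11))²))³ = (√((35/11)²))³ = (√(1225/121))³ = (35/11)³ = 42875/1331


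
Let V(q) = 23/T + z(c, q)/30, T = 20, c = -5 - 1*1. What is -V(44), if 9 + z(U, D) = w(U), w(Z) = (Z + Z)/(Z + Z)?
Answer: -53/60 ≈ -0.88333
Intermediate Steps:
c = -6 (c = -5 - 1 = -6)
w(Z) = 1 (w(Z) = (2*Z)/((2*Z)) = (2*Z)*(1/(2*Z)) = 1)
z(U, D) = -8 (z(U, D) = -9 + 1 = -8)
V(q) = 53/60 (V(q) = 23/20 - 8/30 = 23*(1/20) - 8*1/30 = 23/20 - 4/15 = 53/60)
-V(44) = -1*53/60 = -53/60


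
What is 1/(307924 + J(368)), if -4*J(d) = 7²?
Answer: 4/1231647 ≈ 3.2477e-6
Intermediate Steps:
J(d) = -49/4 (J(d) = -¼*7² = -¼*49 = -49/4)
1/(307924 + J(368)) = 1/(307924 - 49/4) = 1/(1231647/4) = 4/1231647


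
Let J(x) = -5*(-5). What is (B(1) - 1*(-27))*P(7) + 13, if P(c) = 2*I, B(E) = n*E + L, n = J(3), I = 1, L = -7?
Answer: 103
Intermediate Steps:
J(x) = 25
n = 25
B(E) = -7 + 25*E (B(E) = 25*E - 7 = -7 + 25*E)
P(c) = 2 (P(c) = 2*1 = 2)
(B(1) - 1*(-27))*P(7) + 13 = ((-7 + 25*1) - 1*(-27))*2 + 13 = ((-7 + 25) + 27)*2 + 13 = (18 + 27)*2 + 13 = 45*2 + 13 = 90 + 13 = 103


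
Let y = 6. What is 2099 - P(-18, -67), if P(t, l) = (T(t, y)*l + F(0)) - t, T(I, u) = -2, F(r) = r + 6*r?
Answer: 1947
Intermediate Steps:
F(r) = 7*r
P(t, l) = -t - 2*l (P(t, l) = (-2*l + 7*0) - t = (-2*l + 0) - t = -2*l - t = -t - 2*l)
2099 - P(-18, -67) = 2099 - (-1*(-18) - 2*(-67)) = 2099 - (18 + 134) = 2099 - 1*152 = 2099 - 152 = 1947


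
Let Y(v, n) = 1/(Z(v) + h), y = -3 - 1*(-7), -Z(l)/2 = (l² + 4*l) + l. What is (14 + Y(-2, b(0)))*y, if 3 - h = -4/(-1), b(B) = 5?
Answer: 620/11 ≈ 56.364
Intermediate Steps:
Z(l) = -10*l - 2*l² (Z(l) = -2*((l² + 4*l) + l) = -2*(l² + 5*l) = -10*l - 2*l²)
y = 4 (y = -3 + 7 = 4)
h = -1 (h = 3 - (-4)/(-1) = 3 - (-4)*(-1) = 3 - 1*4 = 3 - 4 = -1)
Y(v, n) = 1/(-1 - 2*v*(5 + v)) (Y(v, n) = 1/(-2*v*(5 + v) - 1) = 1/(-1 - 2*v*(5 + v)))
(14 + Y(-2, b(0)))*y = (14 - 1/(1 + 2*(-2)*(5 - 2)))*4 = (14 - 1/(1 + 2*(-2)*3))*4 = (14 - 1/(1 - 12))*4 = (14 - 1/(-11))*4 = (14 - 1*(-1/11))*4 = (14 + 1/11)*4 = (155/11)*4 = 620/11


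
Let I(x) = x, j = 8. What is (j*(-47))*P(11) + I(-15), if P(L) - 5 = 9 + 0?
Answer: -5279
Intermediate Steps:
P(L) = 14 (P(L) = 5 + (9 + 0) = 5 + 9 = 14)
(j*(-47))*P(11) + I(-15) = (8*(-47))*14 - 15 = -376*14 - 15 = -5264 - 15 = -5279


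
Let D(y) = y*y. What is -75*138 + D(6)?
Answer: -10314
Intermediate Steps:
D(y) = y²
-75*138 + D(6) = -75*138 + 6² = -10350 + 36 = -10314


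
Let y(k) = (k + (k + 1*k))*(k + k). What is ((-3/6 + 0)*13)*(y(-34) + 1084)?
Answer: -52130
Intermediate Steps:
y(k) = 6*k² (y(k) = (k + (k + k))*(2*k) = (k + 2*k)*(2*k) = (3*k)*(2*k) = 6*k²)
((-3/6 + 0)*13)*(y(-34) + 1084) = ((-3/6 + 0)*13)*(6*(-34)² + 1084) = ((-3*⅙ + 0)*13)*(6*1156 + 1084) = ((-½ + 0)*13)*(6936 + 1084) = -½*13*8020 = -13/2*8020 = -52130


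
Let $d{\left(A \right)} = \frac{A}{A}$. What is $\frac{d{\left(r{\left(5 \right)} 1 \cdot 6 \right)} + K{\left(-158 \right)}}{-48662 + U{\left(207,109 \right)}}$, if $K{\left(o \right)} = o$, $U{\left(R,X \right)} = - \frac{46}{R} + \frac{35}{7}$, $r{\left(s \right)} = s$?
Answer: $\frac{1413}{437915} \approx 0.0032267$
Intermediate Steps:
$U{\left(R,X \right)} = 5 - \frac{46}{R}$ ($U{\left(R,X \right)} = - \frac{46}{R} + 35 \cdot \frac{1}{7} = - \frac{46}{R} + 5 = 5 - \frac{46}{R}$)
$d{\left(A \right)} = 1$
$\frac{d{\left(r{\left(5 \right)} 1 \cdot 6 \right)} + K{\left(-158 \right)}}{-48662 + U{\left(207,109 \right)}} = \frac{1 - 158}{-48662 + \left(5 - \frac{46}{207}\right)} = - \frac{157}{-48662 + \left(5 - \frac{2}{9}\right)} = - \frac{157}{-48662 + \frac{43}{9}} = - \frac{157}{- \frac{437915}{9}} = \left(-157\right) \left(- \frac{9}{437915}\right) = \frac{1413}{437915}$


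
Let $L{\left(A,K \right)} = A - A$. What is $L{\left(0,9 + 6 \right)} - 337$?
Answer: $-337$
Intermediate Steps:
$L{\left(A,K \right)} = 0$
$L{\left(0,9 + 6 \right)} - 337 = 0 - 337 = -337$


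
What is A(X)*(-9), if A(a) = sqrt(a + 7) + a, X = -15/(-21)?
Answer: -45/7 - 27*sqrt(42)/7 ≈ -31.426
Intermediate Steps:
X = 5/7 (X = -15*(-1/21) = 5/7 ≈ 0.71429)
A(a) = a + sqrt(7 + a) (A(a) = sqrt(7 + a) + a = a + sqrt(7 + a))
A(X)*(-9) = (5/7 + sqrt(7 + 5/7))*(-9) = (5/7 + sqrt(54/7))*(-9) = (5/7 + 3*sqrt(42)/7)*(-9) = -45/7 - 27*sqrt(42)/7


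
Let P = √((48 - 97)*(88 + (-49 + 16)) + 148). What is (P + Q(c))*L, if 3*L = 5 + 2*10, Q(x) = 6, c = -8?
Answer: 50 + 25*I*√283 ≈ 50.0 + 420.56*I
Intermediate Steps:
L = 25/3 (L = (5 + 2*10)/3 = (5 + 20)/3 = (⅓)*25 = 25/3 ≈ 8.3333)
P = 3*I*√283 (P = √(-49*(88 - 33) + 148) = √(-49*55 + 148) = √(-2695 + 148) = √(-2547) = 3*I*√283 ≈ 50.468*I)
(P + Q(c))*L = (3*I*√283 + 6)*(25/3) = (6 + 3*I*√283)*(25/3) = 50 + 25*I*√283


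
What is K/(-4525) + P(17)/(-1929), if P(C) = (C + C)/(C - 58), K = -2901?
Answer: 229591039/357877725 ≈ 0.64153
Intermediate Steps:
P(C) = 2*C/(-58 + C) (P(C) = (2*C)/(-58 + C) = 2*C/(-58 + C))
K/(-4525) + P(17)/(-1929) = -2901/(-4525) + (2*17/(-58 + 17))/(-1929) = -2901*(-1/4525) + (2*17/(-41))*(-1/1929) = 2901/4525 + (2*17*(-1/41))*(-1/1929) = 2901/4525 - 34/41*(-1/1929) = 2901/4525 + 34/79089 = 229591039/357877725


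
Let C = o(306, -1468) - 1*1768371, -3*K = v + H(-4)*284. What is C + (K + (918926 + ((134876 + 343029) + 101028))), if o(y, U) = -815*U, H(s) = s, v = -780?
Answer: 2779640/3 ≈ 9.2655e+5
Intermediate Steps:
K = 1916/3 (K = -(-780 - 4*284)/3 = -(-780 - 1136)/3 = -⅓*(-1916) = 1916/3 ≈ 638.67)
C = -571951 (C = -815*(-1468) - 1*1768371 = 1196420 - 1768371 = -571951)
C + (K + (918926 + ((134876 + 343029) + 101028))) = -571951 + (1916/3 + (918926 + ((134876 + 343029) + 101028))) = -571951 + (1916/3 + (918926 + (477905 + 101028))) = -571951 + (1916/3 + (918926 + 578933)) = -571951 + (1916/3 + 1497859) = -571951 + 4495493/3 = 2779640/3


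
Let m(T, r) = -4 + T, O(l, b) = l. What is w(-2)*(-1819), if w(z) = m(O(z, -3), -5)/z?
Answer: -5457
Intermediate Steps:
w(z) = (-4 + z)/z
w(-2)*(-1819) = ((-4 - 2)/(-2))*(-1819) = -½*(-6)*(-1819) = 3*(-1819) = -5457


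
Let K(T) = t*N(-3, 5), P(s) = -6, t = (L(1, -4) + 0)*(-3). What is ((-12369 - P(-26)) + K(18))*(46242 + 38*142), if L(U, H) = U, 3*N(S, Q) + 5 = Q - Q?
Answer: -638142404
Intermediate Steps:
N(S, Q) = -5/3 (N(S, Q) = -5/3 + (Q - Q)/3 = -5/3 + (1/3)*0 = -5/3 + 0 = -5/3)
t = -3 (t = (1 + 0)*(-3) = 1*(-3) = -3)
K(T) = 5 (K(T) = -3*(-5/3) = 5)
((-12369 - P(-26)) + K(18))*(46242 + 38*142) = ((-12369 - 1*(-6)) + 5)*(46242 + 38*142) = ((-12369 + 6) + 5)*(46242 + 5396) = (-12363 + 5)*51638 = -12358*51638 = -638142404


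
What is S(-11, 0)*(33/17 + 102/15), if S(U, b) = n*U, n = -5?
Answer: 8173/17 ≈ 480.76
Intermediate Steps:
S(U, b) = -5*U
S(-11, 0)*(33/17 + 102/15) = (-5*(-11))*(33/17 + 102/15) = 55*(33*(1/17) + 102*(1/15)) = 55*(33/17 + 34/5) = 55*(743/85) = 8173/17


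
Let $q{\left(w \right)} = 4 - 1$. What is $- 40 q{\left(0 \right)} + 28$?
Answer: $-92$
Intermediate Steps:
$q{\left(w \right)} = 3$
$- 40 q{\left(0 \right)} + 28 = \left(-40\right) 3 + 28 = -120 + 28 = -92$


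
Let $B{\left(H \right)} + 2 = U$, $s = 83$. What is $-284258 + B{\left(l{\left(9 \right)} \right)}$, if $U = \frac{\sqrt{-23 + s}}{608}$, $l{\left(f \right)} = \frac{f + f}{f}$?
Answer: $-284260 + \frac{\sqrt{15}}{304} \approx -2.8426 \cdot 10^{5}$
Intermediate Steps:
$l{\left(f \right)} = 2$ ($l{\left(f \right)} = \frac{2 f}{f} = 2$)
$U = \frac{\sqrt{15}}{304}$ ($U = \frac{\sqrt{-23 + 83}}{608} = \sqrt{60} \cdot \frac{1}{608} = 2 \sqrt{15} \cdot \frac{1}{608} = \frac{\sqrt{15}}{304} \approx 0.01274$)
$B{\left(H \right)} = -2 + \frac{\sqrt{15}}{304}$
$-284258 + B{\left(l{\left(9 \right)} \right)} = -284258 - \left(2 - \frac{\sqrt{15}}{304}\right) = -284260 + \frac{\sqrt{15}}{304}$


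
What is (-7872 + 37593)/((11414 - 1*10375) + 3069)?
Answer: 29721/4108 ≈ 7.2349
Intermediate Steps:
(-7872 + 37593)/((11414 - 1*10375) + 3069) = 29721/((11414 - 10375) + 3069) = 29721/(1039 + 3069) = 29721/4108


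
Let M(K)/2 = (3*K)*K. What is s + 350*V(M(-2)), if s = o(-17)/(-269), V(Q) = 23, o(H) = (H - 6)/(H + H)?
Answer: 73625277/9146 ≈ 8050.0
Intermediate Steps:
M(K) = 6*K² (M(K) = 2*((3*K)*K) = 2*(3*K²) = 6*K²)
o(H) = (-6 + H)/(2*H) (o(H) = (-6 + H)/((2*H)) = (-6 + H)*(1/(2*H)) = (-6 + H)/(2*H))
s = -23/9146 (s = ((½)*(-6 - 17)/(-17))/(-269) = ((½)*(-1/17)*(-23))*(-1/269) = (23/34)*(-1/269) = -23/9146 ≈ -0.0025148)
s + 350*V(M(-2)) = -23/9146 + 350*23 = -23/9146 + 8050 = 73625277/9146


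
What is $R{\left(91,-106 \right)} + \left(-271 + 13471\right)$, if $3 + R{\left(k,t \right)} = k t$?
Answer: $3551$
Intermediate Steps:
$R{\left(k,t \right)} = -3 + k t$
$R{\left(91,-106 \right)} + \left(-271 + 13471\right) = \left(-3 + 91 \left(-106\right)\right) + \left(-271 + 13471\right) = \left(-3 - 9646\right) + 13200 = -9649 + 13200 = 3551$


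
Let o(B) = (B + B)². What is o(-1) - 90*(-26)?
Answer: 2344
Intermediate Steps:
o(B) = 4*B² (o(B) = (2*B)² = 4*B²)
o(-1) - 90*(-26) = 4*(-1)² - 90*(-26) = 4*1 + 2340 = 4 + 2340 = 2344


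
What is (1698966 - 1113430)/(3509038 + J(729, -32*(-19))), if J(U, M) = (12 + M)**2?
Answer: 292768/1946719 ≈ 0.15039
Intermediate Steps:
(1698966 - 1113430)/(3509038 + J(729, -32*(-19))) = (1698966 - 1113430)/(3509038 + (12 - 32*(-19))**2) = 585536/(3509038 + (12 + 608)**2) = 585536/(3509038 + 620**2) = 585536/(3509038 + 384400) = 585536/3893438 = 585536*(1/3893438) = 292768/1946719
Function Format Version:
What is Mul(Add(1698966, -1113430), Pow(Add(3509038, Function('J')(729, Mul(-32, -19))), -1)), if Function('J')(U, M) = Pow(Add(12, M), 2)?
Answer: Rational(292768, 1946719) ≈ 0.15039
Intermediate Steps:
Mul(Add(1698966, -1113430), Pow(Add(3509038, Function('J')(729, Mul(-32, -19))), -1)) = Mul(Add(1698966, -1113430), Pow(Add(3509038, Pow(Add(12, Mul(-32, -19)), 2)), -1)) = Mul(585536, Pow(Add(3509038, Pow(Add(12, 608), 2)), -1)) = Mul(585536, Pow(Add(3509038, Pow(620, 2)), -1)) = Mul(585536, Pow(Add(3509038, 384400), -1)) = Mul(585536, Pow(3893438, -1)) = Mul(585536, Rational(1, 3893438)) = Rational(292768, 1946719)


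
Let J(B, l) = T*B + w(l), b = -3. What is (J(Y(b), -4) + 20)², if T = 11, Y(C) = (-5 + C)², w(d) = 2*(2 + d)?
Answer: 518400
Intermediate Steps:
w(d) = 4 + 2*d
J(B, l) = 4 + 2*l + 11*B (J(B, l) = 11*B + (4 + 2*l) = 4 + 2*l + 11*B)
(J(Y(b), -4) + 20)² = ((4 + 2*(-4) + 11*(-5 - 3)²) + 20)² = ((4 - 8 + 11*(-8)²) + 20)² = ((4 - 8 + 11*64) + 20)² = ((4 - 8 + 704) + 20)² = (700 + 20)² = 720² = 518400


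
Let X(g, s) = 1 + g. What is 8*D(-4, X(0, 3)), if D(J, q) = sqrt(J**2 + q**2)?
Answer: 8*sqrt(17) ≈ 32.985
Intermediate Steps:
8*D(-4, X(0, 3)) = 8*sqrt((-4)**2 + (1 + 0)**2) = 8*sqrt(16 + 1**2) = 8*sqrt(16 + 1) = 8*sqrt(17)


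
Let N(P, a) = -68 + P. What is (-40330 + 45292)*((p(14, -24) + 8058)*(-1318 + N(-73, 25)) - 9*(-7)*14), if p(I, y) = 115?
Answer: -59164531050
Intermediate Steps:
(-40330 + 45292)*((p(14, -24) + 8058)*(-1318 + N(-73, 25)) - 9*(-7)*14) = (-40330 + 45292)*((115 + 8058)*(-1318 + (-68 - 73)) - 9*(-7)*14) = 4962*(8173*(-1318 - 141) + 63*14) = 4962*(8173*(-1459) + 882) = 4962*(-11924407 + 882) = 4962*(-11923525) = -59164531050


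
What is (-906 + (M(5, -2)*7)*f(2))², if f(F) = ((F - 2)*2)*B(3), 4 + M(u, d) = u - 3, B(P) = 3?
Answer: 820836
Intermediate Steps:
M(u, d) = -7 + u (M(u, d) = -4 + (u - 3) = -4 + (-3 + u) = -7 + u)
f(F) = -12 + 6*F (f(F) = ((F - 2)*2)*3 = ((-2 + F)*2)*3 = (-4 + 2*F)*3 = -12 + 6*F)
(-906 + (M(5, -2)*7)*f(2))² = (-906 + ((-7 + 5)*7)*(-12 + 6*2))² = (-906 + (-2*7)*(-12 + 12))² = (-906 - 14*0)² = (-906 + 0)² = (-906)² = 820836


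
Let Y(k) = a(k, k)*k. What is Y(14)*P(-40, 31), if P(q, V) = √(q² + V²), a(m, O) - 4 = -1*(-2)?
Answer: 84*√2561 ≈ 4250.9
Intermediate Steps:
a(m, O) = 6 (a(m, O) = 4 - 1*(-2) = 4 + 2 = 6)
Y(k) = 6*k
P(q, V) = √(V² + q²)
Y(14)*P(-40, 31) = (6*14)*√(31² + (-40)²) = 84*√(961 + 1600) = 84*√2561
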